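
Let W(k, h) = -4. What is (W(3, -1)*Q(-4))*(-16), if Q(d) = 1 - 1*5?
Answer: -256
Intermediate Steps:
Q(d) = -4 (Q(d) = 1 - 5 = -4)
(W(3, -1)*Q(-4))*(-16) = -4*(-4)*(-16) = 16*(-16) = -256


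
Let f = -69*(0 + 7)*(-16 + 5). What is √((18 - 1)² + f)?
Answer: √5602 ≈ 74.847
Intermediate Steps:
f = 5313 (f = -483*(-11) = -69*(-77) = 5313)
√((18 - 1)² + f) = √((18 - 1)² + 5313) = √(17² + 5313) = √(289 + 5313) = √5602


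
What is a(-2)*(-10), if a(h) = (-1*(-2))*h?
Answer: 40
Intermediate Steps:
a(h) = 2*h
a(-2)*(-10) = (2*(-2))*(-10) = -4*(-10) = 40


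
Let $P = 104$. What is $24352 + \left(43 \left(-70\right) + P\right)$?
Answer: $21446$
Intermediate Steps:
$24352 + \left(43 \left(-70\right) + P\right) = 24352 + \left(43 \left(-70\right) + 104\right) = 24352 + \left(-3010 + 104\right) = 24352 - 2906 = 21446$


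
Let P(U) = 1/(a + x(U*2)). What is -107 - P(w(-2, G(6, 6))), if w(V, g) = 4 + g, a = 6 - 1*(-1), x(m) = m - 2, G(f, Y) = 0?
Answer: -1392/13 ≈ -107.08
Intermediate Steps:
x(m) = -2 + m
a = 7 (a = 6 + 1 = 7)
P(U) = 1/(5 + 2*U) (P(U) = 1/(7 + (-2 + U*2)) = 1/(7 + (-2 + 2*U)) = 1/(5 + 2*U))
-107 - P(w(-2, G(6, 6))) = -107 - 1/(5 + 2*(4 + 0)) = -107 - 1/(5 + 2*4) = -107 - 1/(5 + 8) = -107 - 1/13 = -1392/13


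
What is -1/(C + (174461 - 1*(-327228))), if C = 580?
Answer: -1/502269 ≈ -1.9910e-6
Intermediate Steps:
-1/(C + (174461 - 1*(-327228))) = -1/(580 + (174461 - 1*(-327228))) = -1/(580 + (174461 + 327228)) = -1/(580 + 501689) = -1/502269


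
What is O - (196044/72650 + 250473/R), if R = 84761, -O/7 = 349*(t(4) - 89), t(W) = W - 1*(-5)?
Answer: 601731276563533/3078943325 ≈ 1.9543e+5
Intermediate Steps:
t(W) = 5 + W (t(W) = W + 5 = 5 + W)
O = 195440 (O = -2443*((5 + 4) - 89) = -2443*(9 - 89) = -2443*(-80) = -7*(-27920) = 195440)
O - (196044/72650 + 250473/R) = 195440 - (196044/72650 + 250473/84761) = 195440 - (196044*(1/72650) + 250473*(1/84761)) = 195440 - (98022/36325 + 250473/84761) = 195440 - 1*17406874467/3078943325 = 195440 - 17406874467/3078943325 = 601731276563533/3078943325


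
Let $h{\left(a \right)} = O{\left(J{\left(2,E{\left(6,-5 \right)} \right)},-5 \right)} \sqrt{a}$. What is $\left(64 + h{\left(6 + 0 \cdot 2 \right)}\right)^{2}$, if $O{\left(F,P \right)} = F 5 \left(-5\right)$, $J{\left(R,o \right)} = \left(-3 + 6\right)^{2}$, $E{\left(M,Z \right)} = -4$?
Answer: $307846 - 28800 \sqrt{6} \approx 2.373 \cdot 10^{5}$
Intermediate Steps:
$J{\left(R,o \right)} = 9$ ($J{\left(R,o \right)} = 3^{2} = 9$)
$O{\left(F,P \right)} = - 25 F$ ($O{\left(F,P \right)} = 5 F \left(-5\right) = - 25 F$)
$h{\left(a \right)} = - 225 \sqrt{a}$ ($h{\left(a \right)} = \left(-25\right) 9 \sqrt{a} = - 225 \sqrt{a}$)
$\left(64 + h{\left(6 + 0 \cdot 2 \right)}\right)^{2} = \left(64 - 225 \sqrt{6 + 0 \cdot 2}\right)^{2} = \left(64 - 225 \sqrt{6 + 0}\right)^{2} = \left(64 - 225 \sqrt{6}\right)^{2}$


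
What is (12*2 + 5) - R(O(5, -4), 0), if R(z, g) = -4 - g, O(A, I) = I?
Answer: 33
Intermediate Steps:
(12*2 + 5) - R(O(5, -4), 0) = (12*2 + 5) - (-4 - 1*0) = (24 + 5) - (-4 + 0) = 29 - 1*(-4) = 29 + 4 = 33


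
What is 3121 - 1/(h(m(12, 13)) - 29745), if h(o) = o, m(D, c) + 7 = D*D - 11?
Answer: 92440900/29619 ≈ 3121.0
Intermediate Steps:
m(D, c) = -18 + D² (m(D, c) = -7 + (D*D - 11) = -7 + (D² - 11) = -7 + (-11 + D²) = -18 + D²)
3121 - 1/(h(m(12, 13)) - 29745) = 3121 - 1/((-18 + 12²) - 29745) = 3121 - 1/((-18 + 144) - 29745) = 3121 - 1/(126 - 29745) = 3121 - 1/(-29619) = 3121 - 1*(-1/29619) = 3121 + 1/29619 = 92440900/29619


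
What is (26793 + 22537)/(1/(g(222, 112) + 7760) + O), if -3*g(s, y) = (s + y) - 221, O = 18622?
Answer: 1142828110/431415877 ≈ 2.6490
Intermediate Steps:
g(s, y) = 221/3 - s/3 - y/3 (g(s, y) = -((s + y) - 221)/3 = -(-221 + s + y)/3 = 221/3 - s/3 - y/3)
(26793 + 22537)/(1/(g(222, 112) + 7760) + O) = (26793 + 22537)/(1/((221/3 - 1/3*222 - 1/3*112) + 7760) + 18622) = 49330/(1/((221/3 - 74 - 112/3) + 7760) + 18622) = 49330/(1/(-113/3 + 7760) + 18622) = 49330/(1/(23167/3) + 18622) = 49330/(3/23167 + 18622) = 49330/(431415877/23167) = 49330*(23167/431415877) = 1142828110/431415877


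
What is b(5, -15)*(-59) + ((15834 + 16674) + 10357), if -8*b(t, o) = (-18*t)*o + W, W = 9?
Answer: 423101/8 ≈ 52888.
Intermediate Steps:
b(t, o) = -9/8 + 9*o*t/4 (b(t, o) = -((-18*t)*o + 9)/8 = -(-18*o*t + 9)/8 = -(9 - 18*o*t)/8 = -9/8 + 9*o*t/4)
b(5, -15)*(-59) + ((15834 + 16674) + 10357) = (-9/8 + (9/4)*(-15)*5)*(-59) + ((15834 + 16674) + 10357) = (-9/8 - 675/4)*(-59) + (32508 + 10357) = -1359/8*(-59) + 42865 = 80181/8 + 42865 = 423101/8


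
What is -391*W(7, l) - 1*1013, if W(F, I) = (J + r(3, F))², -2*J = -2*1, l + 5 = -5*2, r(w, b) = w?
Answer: -7269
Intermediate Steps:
l = -15 (l = -5 - 5*2 = -5 - 10 = -15)
J = 1 (J = -(-1) = -½*(-2) = 1)
W(F, I) = 16 (W(F, I) = (1 + 3)² = 4² = 16)
-391*W(7, l) - 1*1013 = -391*16 - 1*1013 = -6256 - 1013 = -7269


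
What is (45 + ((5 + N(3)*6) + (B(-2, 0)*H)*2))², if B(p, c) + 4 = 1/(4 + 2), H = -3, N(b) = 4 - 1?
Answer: 8281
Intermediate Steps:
N(b) = 3
B(p, c) = -23/6 (B(p, c) = -4 + 1/(4 + 2) = -4 + 1/6 = -4 + ⅙ = -23/6)
(45 + ((5 + N(3)*6) + (B(-2, 0)*H)*2))² = (45 + ((5 + 3*6) - 23/6*(-3)*2))² = (45 + ((5 + 18) + (23/2)*2))² = (45 + (23 + 23))² = (45 + 46)² = 91² = 8281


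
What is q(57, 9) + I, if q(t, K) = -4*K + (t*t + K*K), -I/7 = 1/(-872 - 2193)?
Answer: 10096117/3065 ≈ 3294.0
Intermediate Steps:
I = 7/3065 (I = -7/(-872 - 2193) = -7/(-3065) = -7*(-1/3065) = 7/3065 ≈ 0.0022838)
q(t, K) = K**2 + t**2 - 4*K (q(t, K) = -4*K + (t**2 + K**2) = -4*K + (K**2 + t**2) = K**2 + t**2 - 4*K)
q(57, 9) + I = (9**2 + 57**2 - 4*9) + 7/3065 = (81 + 3249 - 36) + 7/3065 = 3294 + 7/3065 = 10096117/3065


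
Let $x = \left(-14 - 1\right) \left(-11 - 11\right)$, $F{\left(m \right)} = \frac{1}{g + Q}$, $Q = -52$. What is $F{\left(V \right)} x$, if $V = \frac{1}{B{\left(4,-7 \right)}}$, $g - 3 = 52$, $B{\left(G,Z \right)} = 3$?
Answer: $110$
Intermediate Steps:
$g = 55$ ($g = 3 + 52 = 55$)
$V = \frac{1}{3} \approx 0.33333$
$F{\left(m \right)} = \frac{1}{3}$ ($F{\left(m \right)} = \frac{1}{55 - 52} = \frac{1}{3}$)
$x = 330$ ($x = \left(-15\right) \left(-22\right) = 330$)
$F{\left(V \right)} x = \frac{1}{3} \cdot 330 = 110$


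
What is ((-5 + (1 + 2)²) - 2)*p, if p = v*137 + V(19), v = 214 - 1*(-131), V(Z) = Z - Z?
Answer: 94530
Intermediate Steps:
V(Z) = 0
v = 345 (v = 214 + 131 = 345)
p = 47265 (p = 345*137 + 0 = 47265 + 0 = 47265)
((-5 + (1 + 2)²) - 2)*p = ((-5 + (1 + 2)²) - 2)*47265 = ((-5 + 3²) - 2)*47265 = ((-5 + 9) - 2)*47265 = (4 - 2)*47265 = 2*47265 = 94530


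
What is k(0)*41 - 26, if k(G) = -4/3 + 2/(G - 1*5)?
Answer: -1456/15 ≈ -97.067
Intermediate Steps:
k(G) = -4/3 + 2/(-5 + G) (k(G) = -4*1/3 + 2/(G - 5) = -4/3 + 2/(-5 + G))
k(0)*41 - 26 = (2*(13 - 2*0)/(3*(-5 + 0)))*41 - 26 = ((2/3)*(13 + 0)/(-5))*41 - 26 = ((2/3)*(-1/5)*13)*41 - 26 = -26/15*41 - 26 = -1066/15 - 26 = -1456/15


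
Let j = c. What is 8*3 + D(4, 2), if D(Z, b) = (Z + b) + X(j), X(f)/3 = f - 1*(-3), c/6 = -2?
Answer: 3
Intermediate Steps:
c = -12 (c = 6*(-2) = -12)
j = -12
X(f) = 9 + 3*f (X(f) = 3*(f - 1*(-3)) = 3*(f + 3) = 3*(3 + f) = 9 + 3*f)
D(Z, b) = -27 + Z + b (D(Z, b) = (Z + b) + (9 + 3*(-12)) = (Z + b) + (9 - 36) = (Z + b) - 27 = -27 + Z + b)
8*3 + D(4, 2) = 8*3 + (-27 + 4 + 2) = 24 - 21 = 3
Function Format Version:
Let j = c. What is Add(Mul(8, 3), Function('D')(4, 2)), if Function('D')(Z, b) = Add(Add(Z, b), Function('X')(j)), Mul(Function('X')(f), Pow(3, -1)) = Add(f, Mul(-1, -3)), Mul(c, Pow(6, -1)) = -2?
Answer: 3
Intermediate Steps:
c = -12 (c = Mul(6, -2) = -12)
j = -12
Function('X')(f) = Add(9, Mul(3, f)) (Function('X')(f) = Mul(3, Add(f, Mul(-1, -3))) = Mul(3, Add(f, 3)) = Mul(3, Add(3, f)) = Add(9, Mul(3, f)))
Function('D')(Z, b) = Add(-27, Z, b) (Function('D')(Z, b) = Add(Add(Z, b), Add(9, Mul(3, -12))) = Add(Add(Z, b), Add(9, -36)) = Add(Add(Z, b), -27) = Add(-27, Z, b))
Add(Mul(8, 3), Function('D')(4, 2)) = Add(Mul(8, 3), Add(-27, 4, 2)) = Add(24, -21) = 3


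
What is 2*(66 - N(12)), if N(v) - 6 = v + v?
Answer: 72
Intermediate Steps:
N(v) = 6 + 2*v (N(v) = 6 + (v + v) = 6 + 2*v)
2*(66 - N(12)) = 2*(66 - (6 + 2*12)) = 2*(66 - (6 + 24)) = 2*(66 - 1*30) = 2*(66 - 30) = 2*36 = 72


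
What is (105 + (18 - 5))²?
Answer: 13924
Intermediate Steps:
(105 + (18 - 5))² = (105 + 13)² = 118² = 13924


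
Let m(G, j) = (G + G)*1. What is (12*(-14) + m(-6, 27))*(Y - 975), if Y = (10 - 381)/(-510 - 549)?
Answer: 61929240/353 ≈ 1.7544e+5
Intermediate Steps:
m(G, j) = 2*G (m(G, j) = (2*G)*1 = 2*G)
Y = 371/1059 (Y = -371/(-1059) = -371*(-1/1059) = 371/1059 ≈ 0.35033)
(12*(-14) + m(-6, 27))*(Y - 975) = (12*(-14) + 2*(-6))*(371/1059 - 975) = (-168 - 12)*(-1032154/1059) = -180*(-1032154/1059) = 61929240/353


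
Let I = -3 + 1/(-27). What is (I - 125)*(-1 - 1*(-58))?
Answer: -65683/9 ≈ -7298.1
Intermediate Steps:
I = -82/27 (I = -3 - 1/27 = -82/27 ≈ -3.0370)
(I - 125)*(-1 - 1*(-58)) = (-82/27 - 125)*(-1 - 1*(-58)) = -3457*(-1 + 58)/27 = -3457/27*57 = -65683/9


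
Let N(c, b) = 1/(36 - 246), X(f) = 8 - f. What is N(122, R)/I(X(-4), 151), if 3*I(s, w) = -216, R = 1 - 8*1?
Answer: 1/15120 ≈ 6.6138e-5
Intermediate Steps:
R = -7 (R = 1 - 8 = -7)
I(s, w) = -72 (I(s, w) = (⅓)*(-216) = -72)
N(c, b) = -1/210 (N(c, b) = 1/(-210) = -1/210)
N(122, R)/I(X(-4), 151) = -1/210/(-72) = -1/210*(-1/72) = 1/15120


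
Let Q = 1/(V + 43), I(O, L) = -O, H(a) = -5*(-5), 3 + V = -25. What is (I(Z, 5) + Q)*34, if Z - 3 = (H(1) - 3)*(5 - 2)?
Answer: -35156/15 ≈ -2343.7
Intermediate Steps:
V = -28 (V = -3 - 25 = -28)
H(a) = 25
Z = 69 (Z = 3 + (25 - 3)*(5 - 2) = 3 + 22*3 = 3 + 66 = 69)
Q = 1/15 (Q = 1/(-28 + 43) = 1/15 ≈ 0.066667)
(I(Z, 5) + Q)*34 = (-1*69 + 1/15)*34 = (-69 + 1/15)*34 = -1034/15*34 = -35156/15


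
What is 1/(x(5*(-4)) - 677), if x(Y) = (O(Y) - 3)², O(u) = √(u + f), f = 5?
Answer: I/(-683*I + 6*√15) ≈ -0.0014624 + 4.9757e-5*I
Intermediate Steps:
O(u) = √(5 + u) (O(u) = √(u + 5) = √(5 + u))
x(Y) = (-3 + √(5 + Y))² (x(Y) = (√(5 + Y) - 3)² = (-3 + √(5 + Y))²)
1/(x(5*(-4)) - 677) = 1/((-3 + √(5 + 5*(-4)))² - 677) = 1/((-3 + √(5 - 20))² - 677) = 1/((-3 + √(-15))² - 677) = 1/((-3 + I*√15)² - 677) = 1/(-677 + (-3 + I*√15)²)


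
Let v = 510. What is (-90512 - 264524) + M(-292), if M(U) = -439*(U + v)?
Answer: -450738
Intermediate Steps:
M(U) = -223890 - 439*U (M(U) = -439*(U + 510) = -439*(510 + U) = -223890 - 439*U)
(-90512 - 264524) + M(-292) = (-90512 - 264524) + (-223890 - 439*(-292)) = -355036 + (-223890 + 128188) = -355036 - 95702 = -450738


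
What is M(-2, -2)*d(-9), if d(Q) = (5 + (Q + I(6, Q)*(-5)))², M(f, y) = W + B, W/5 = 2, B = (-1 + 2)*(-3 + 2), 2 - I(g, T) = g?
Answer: 2304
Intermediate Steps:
I(g, T) = 2 - g
B = -1 (B = 1*(-1) = -1)
W = 10 (W = 5*2 = 10)
M(f, y) = 9 (M(f, y) = 10 - 1 = 9)
d(Q) = (25 + Q)² (d(Q) = (5 + (Q + (2 - 1*6)*(-5)))² = (5 + (Q + (2 - 6)*(-5)))² = (5 + (Q - 4*(-5)))² = (5 + (Q + 20))² = (5 + (20 + Q))² = (25 + Q)²)
M(-2, -2)*d(-9) = 9*(25 - 9)² = 9*16² = 9*256 = 2304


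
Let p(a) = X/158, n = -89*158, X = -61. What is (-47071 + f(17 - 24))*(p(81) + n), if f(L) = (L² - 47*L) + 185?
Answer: 51667062678/79 ≈ 6.5401e+8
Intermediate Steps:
n = -14062
p(a) = -61/158
f(L) = 185 + L² - 47*L
(-47071 + f(17 - 24))*(p(81) + n) = (-47071 + (185 + (17 - 24)² - 47*(17 - 24)))*(-61/158 - 14062) = (-47071 + (185 + (-7)² - 47*(-7)))*(-2221857/158) = (-47071 + (185 + 49 + 329))*(-2221857/158) = (-47071 + 563)*(-2221857/158) = -46508*(-2221857/158) = 51667062678/79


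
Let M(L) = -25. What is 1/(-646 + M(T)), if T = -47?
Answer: -1/671 ≈ -0.0014903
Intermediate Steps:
1/(-646 + M(T)) = 1/(-646 - 25) = 1/(-671) = -1/671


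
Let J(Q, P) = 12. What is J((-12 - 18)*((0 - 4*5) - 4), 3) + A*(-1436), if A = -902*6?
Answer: 7771644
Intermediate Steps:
A = -5412
J((-12 - 18)*((0 - 4*5) - 4), 3) + A*(-1436) = 12 - 5412*(-1436) = 12 + 7771632 = 7771644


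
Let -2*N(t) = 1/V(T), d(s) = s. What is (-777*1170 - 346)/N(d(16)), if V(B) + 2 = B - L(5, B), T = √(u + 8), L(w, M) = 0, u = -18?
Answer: -3637744 + 1818872*I*√10 ≈ -3.6377e+6 + 5.7518e+6*I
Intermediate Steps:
T = I*√10 (T = √(-18 + 8) = √(-10) = I*√10 ≈ 3.1623*I)
V(B) = -2 + B (V(B) = -2 + (B - 1*0) = -2 + (B + 0) = -2 + B)
N(t) = -1/(2*(-2 + I*√10))
(-777*1170 - 346)/N(d(16)) = (-777*1170 - 346)/(1/14 + I*√10/28) = (-909090 - 346)/(1/14 + I*√10/28) = -909436/(1/14 + I*√10/28)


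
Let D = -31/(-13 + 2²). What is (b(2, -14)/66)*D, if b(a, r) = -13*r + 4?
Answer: 961/99 ≈ 9.7071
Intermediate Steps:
b(a, r) = 4 - 13*r
D = 31/9 (D = -31/(-13 + 4) = -31/(-9) = -31*(-⅑) = 31/9 ≈ 3.4444)
(b(2, -14)/66)*D = ((4 - 13*(-14))/66)*(31/9) = ((4 + 182)*(1/66))*(31/9) = (186*(1/66))*(31/9) = (31/11)*(31/9) = 961/99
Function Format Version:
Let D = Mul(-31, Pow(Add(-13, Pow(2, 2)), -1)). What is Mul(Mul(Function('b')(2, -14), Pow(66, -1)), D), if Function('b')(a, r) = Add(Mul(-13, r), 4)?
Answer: Rational(961, 99) ≈ 9.7071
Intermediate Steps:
Function('b')(a, r) = Add(4, Mul(-13, r))
D = Rational(31, 9) (D = Mul(-31, Pow(Add(-13, 4), -1)) = Mul(-31, Pow(-9, -1)) = Mul(-31, Rational(-1, 9)) = Rational(31, 9) ≈ 3.4444)
Mul(Mul(Function('b')(2, -14), Pow(66, -1)), D) = Mul(Mul(Add(4, Mul(-13, -14)), Pow(66, -1)), Rational(31, 9)) = Mul(Mul(Add(4, 182), Rational(1, 66)), Rational(31, 9)) = Mul(Mul(186, Rational(1, 66)), Rational(31, 9)) = Mul(Rational(31, 11), Rational(31, 9)) = Rational(961, 99)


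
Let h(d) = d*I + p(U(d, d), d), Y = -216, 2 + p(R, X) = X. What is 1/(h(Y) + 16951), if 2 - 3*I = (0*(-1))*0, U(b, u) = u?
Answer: 1/16589 ≈ 6.0281e-5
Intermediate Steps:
p(R, X) = -2 + X
I = 2/3 (I = 2/3 - 0*(-1)*0/3 = 2/3 - 0*0 = 2/3 - 1/3*0 = 2/3 + 0 = 2/3 ≈ 0.66667)
h(d) = -2 + 5*d/3 (h(d) = d*(2/3) + (-2 + d) = 2*d/3 + (-2 + d) = -2 + 5*d/3)
1/(h(Y) + 16951) = 1/((-2 + (5/3)*(-216)) + 16951) = 1/((-2 - 360) + 16951) = 1/(-362 + 16951) = 1/16589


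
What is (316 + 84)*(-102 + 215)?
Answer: 45200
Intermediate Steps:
(316 + 84)*(-102 + 215) = 400*113 = 45200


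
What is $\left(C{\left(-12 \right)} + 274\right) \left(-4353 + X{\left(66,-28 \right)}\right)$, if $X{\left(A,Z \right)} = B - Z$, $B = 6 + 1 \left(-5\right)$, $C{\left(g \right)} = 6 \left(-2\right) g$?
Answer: $-1807432$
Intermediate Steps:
$C{\left(g \right)} = - 12 g$
$B = 1$ ($B = 6 - 5 = 1$)
$X{\left(A,Z \right)} = 1 - Z$
$\left(C{\left(-12 \right)} + 274\right) \left(-4353 + X{\left(66,-28 \right)}\right) = \left(\left(-12\right) \left(-12\right) + 274\right) \left(-4353 + \left(1 - -28\right)\right) = \left(144 + 274\right) \left(-4353 + \left(1 + 28\right)\right) = 418 \left(-4353 + 29\right) = 418 \left(-4324\right) = -1807432$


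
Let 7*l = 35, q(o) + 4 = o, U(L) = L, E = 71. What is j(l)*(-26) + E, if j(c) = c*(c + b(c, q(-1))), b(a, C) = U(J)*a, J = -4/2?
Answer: 721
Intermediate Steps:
J = -2 (J = -4*½ = -2)
q(o) = -4 + o
b(a, C) = -2*a
l = 5 (l = (⅐)*35 = 5)
j(c) = -c² (j(c) = c*(c - 2*c) = c*(-c) = -c²)
j(l)*(-26) + E = -1*5²*(-26) + 71 = -1*25*(-26) + 71 = -25*(-26) + 71 = 650 + 71 = 721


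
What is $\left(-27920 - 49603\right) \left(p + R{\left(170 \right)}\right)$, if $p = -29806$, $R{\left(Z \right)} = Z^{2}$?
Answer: $70235838$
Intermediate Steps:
$\left(-27920 - 49603\right) \left(p + R{\left(170 \right)}\right) = \left(-27920 - 49603\right) \left(-29806 + 170^{2}\right) = - 77523 \left(-29806 + 28900\right) = \left(-77523\right) \left(-906\right) = 70235838$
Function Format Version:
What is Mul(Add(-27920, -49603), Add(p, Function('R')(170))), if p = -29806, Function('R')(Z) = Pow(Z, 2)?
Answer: 70235838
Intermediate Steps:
Mul(Add(-27920, -49603), Add(p, Function('R')(170))) = Mul(Add(-27920, -49603), Add(-29806, Pow(170, 2))) = Mul(-77523, Add(-29806, 28900)) = Mul(-77523, -906) = 70235838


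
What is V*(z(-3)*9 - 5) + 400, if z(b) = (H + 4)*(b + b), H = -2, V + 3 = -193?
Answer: 22548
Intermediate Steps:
V = -196 (V = -3 - 193 = -196)
z(b) = 4*b (z(b) = (-2 + 4)*(b + b) = 2*(2*b) = 4*b)
V*(z(-3)*9 - 5) + 400 = -196*((4*(-3))*9 - 5) + 400 = -196*(-12*9 - 5) + 400 = -196*(-108 - 5) + 400 = -196*(-113) + 400 = 22148 + 400 = 22548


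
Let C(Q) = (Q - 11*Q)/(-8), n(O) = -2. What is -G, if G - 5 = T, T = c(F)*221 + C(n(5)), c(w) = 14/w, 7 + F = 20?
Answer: -481/2 ≈ -240.50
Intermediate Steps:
F = 13 (F = -7 + 20 = 13)
C(Q) = 5*Q/4 (C(Q) = (Q - 11*Q)*(-⅛) = -10*Q*(-⅛) = 5*Q/4)
T = 471/2 (T = (14/13)*221 + (5/4)*(-2) = (14*(1/13))*221 - 5/2 = (14/13)*221 - 5/2 = 238 - 5/2 = 471/2 ≈ 235.50)
G = 481/2 (G = 5 + 471/2 = 481/2 ≈ 240.50)
-G = -1*481/2 = -481/2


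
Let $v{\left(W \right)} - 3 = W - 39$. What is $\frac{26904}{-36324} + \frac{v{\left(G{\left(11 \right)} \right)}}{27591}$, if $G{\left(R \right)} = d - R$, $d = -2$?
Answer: $- \frac{6889705}{9279773} \approx -0.74244$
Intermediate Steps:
$G{\left(R \right)} = -2 - R$
$v{\left(W \right)} = -36 + W$ ($v{\left(W \right)} = 3 + \left(W - 39\right) = 3 + \left(-39 + W\right) = -36 + W$)
$\frac{26904}{-36324} + \frac{v{\left(G{\left(11 \right)} \right)}}{27591} = \frac{26904}{-36324} + \frac{-36 - 13}{27591} = 26904 \left(- \frac{1}{36324}\right) + \left(-36 - 13\right) \frac{1}{27591} = - \frac{2242}{3027} + \left(-36 - 13\right) \frac{1}{27591} = - \frac{2242}{3027} - \frac{49}{27591} = - \frac{6889705}{9279773}$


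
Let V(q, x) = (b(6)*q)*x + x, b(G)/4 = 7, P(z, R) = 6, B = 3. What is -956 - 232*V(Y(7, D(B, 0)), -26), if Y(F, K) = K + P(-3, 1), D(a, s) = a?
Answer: 1525140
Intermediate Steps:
b(G) = 28 (b(G) = 4*7 = 28)
Y(F, K) = 6 + K (Y(F, K) = K + 6 = 6 + K)
V(q, x) = x + 28*q*x (V(q, x) = (28*q)*x + x = 28*q*x + x = x + 28*q*x)
-956 - 232*V(Y(7, D(B, 0)), -26) = -956 - (-6032)*(1 + 28*(6 + 3)) = -956 - (-6032)*(1 + 28*9) = -956 - (-6032)*(1 + 252) = -956 - (-6032)*253 = -956 - 232*(-6578) = -956 + 1526096 = 1525140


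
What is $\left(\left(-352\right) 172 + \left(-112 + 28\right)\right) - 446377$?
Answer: $-507005$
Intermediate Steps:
$\left(\left(-352\right) 172 + \left(-112 + 28\right)\right) - 446377 = \left(-60544 - 84\right) - 446377 = -60628 - 446377 = -507005$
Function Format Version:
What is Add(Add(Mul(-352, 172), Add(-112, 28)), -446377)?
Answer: -507005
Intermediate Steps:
Add(Add(Mul(-352, 172), Add(-112, 28)), -446377) = Add(Add(-60544, -84), -446377) = Add(-60628, -446377) = -507005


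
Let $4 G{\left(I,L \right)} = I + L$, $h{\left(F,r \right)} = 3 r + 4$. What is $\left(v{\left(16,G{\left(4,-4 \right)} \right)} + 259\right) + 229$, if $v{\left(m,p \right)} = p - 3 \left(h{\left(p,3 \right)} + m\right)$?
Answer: $401$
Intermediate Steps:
$h{\left(F,r \right)} = 4 + 3 r$
$G{\left(I,L \right)} = \frac{I}{4} + \frac{L}{4}$ ($G{\left(I,L \right)} = \frac{I + L}{4} = \frac{I}{4} + \frac{L}{4}$)
$v{\left(m,p \right)} = -39 + p - 3 m$ ($v{\left(m,p \right)} = p - 3 \left(\left(4 + 3 \cdot 3\right) + m\right) = p - 3 \left(\left(4 + 9\right) + m\right) = p - 3 \left(13 + m\right) = p - \left(39 + 3 m\right) = -39 + p - 3 m$)
$\left(v{\left(16,G{\left(4,-4 \right)} \right)} + 259\right) + 229 = \left(\left(-39 + \left(\frac{1}{4} \cdot 4 + \frac{1}{4} \left(-4\right)\right) - 48\right) + 259\right) + 229 = \left(\left(-39 + \left(1 - 1\right) - 48\right) + 259\right) + 229 = \left(\left(-39 + 0 - 48\right) + 259\right) + 229 = \left(-87 + 259\right) + 229 = 172 + 229 = 401$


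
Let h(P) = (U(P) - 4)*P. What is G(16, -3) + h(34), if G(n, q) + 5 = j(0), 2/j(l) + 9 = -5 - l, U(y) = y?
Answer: 7104/7 ≈ 1014.9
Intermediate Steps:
j(l) = 2/(-14 - l) (j(l) = 2/(-9 + (-5 - l)) = 2/(-14 - l))
G(n, q) = -36/7 (G(n, q) = -5 - 2/(14 + 0) = -5 - 2/14 = -5 - 2*1/14 = -5 - 1/7 = -36/7)
h(P) = P*(-4 + P) (h(P) = (P - 4)*P = (-4 + P)*P = P*(-4 + P))
G(16, -3) + h(34) = -36/7 + 34*(-4 + 34) = -36/7 + 34*30 = -36/7 + 1020 = 7104/7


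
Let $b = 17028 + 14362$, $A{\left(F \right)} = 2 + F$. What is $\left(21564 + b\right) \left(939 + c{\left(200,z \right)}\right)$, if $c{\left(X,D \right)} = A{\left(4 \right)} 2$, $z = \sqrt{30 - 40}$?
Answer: $50359254$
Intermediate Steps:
$z = i \sqrt{10}$ ($z = \sqrt{-10} = i \sqrt{10} \approx 3.1623 i$)
$b = 31390$
$c{\left(X,D \right)} = 12$ ($c{\left(X,D \right)} = \left(2 + 4\right) 2 = 6 \cdot 2 = 12$)
$\left(21564 + b\right) \left(939 + c{\left(200,z \right)}\right) = \left(21564 + 31390\right) \left(939 + 12\right) = 52954 \cdot 951 = 50359254$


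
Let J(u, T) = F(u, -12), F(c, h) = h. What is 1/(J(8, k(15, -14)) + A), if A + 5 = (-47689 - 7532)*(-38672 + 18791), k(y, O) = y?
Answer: 1/1097848684 ≈ 9.1087e-10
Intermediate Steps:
A = 1097848696 (A = -5 + (-47689 - 7532)*(-38672 + 18791) = -5 - 55221*(-19881) = -5 + 1097848701 = 1097848696)
J(u, T) = -12
1/(J(8, k(15, -14)) + A) = 1/(-12 + 1097848696) = 1/1097848684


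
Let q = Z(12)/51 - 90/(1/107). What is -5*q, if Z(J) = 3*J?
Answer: 818490/17 ≈ 48147.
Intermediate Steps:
q = -163698/17 (q = (3*12)/51 - 90/(1/107) = 36*(1/51) - 90/1/107 = 12/17 - 90*107 = 12/17 - 9630 = -163698/17 ≈ -9629.3)
-5*q = -5*(-163698/17) = 818490/17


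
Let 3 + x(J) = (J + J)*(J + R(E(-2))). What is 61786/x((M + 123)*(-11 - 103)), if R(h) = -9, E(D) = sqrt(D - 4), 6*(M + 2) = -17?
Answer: 61786/363178157 ≈ 0.00017013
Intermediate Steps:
M = -29/6 (M = -2 + (1/6)*(-17) = -2 - 17/6 = -29/6 ≈ -4.8333)
E(D) = sqrt(-4 + D)
x(J) = -3 + 2*J*(-9 + J) (x(J) = -3 + (J + J)*(J - 9) = -3 + (2*J)*(-9 + J) = -3 + 2*J*(-9 + J))
61786/x((M + 123)*(-11 - 103)) = 61786/(-3 - 18*(-29/6 + 123)*(-11 - 103) + 2*((-29/6 + 123)*(-11 - 103))**2) = 61786/(-3 - 2127*(-114) + 2*((709/6)*(-114))**2) = 61786/(-3 - 18*(-13471) + 2*(-13471)**2) = 61786/(-3 + 242478 + 2*181467841) = 61786/(-3 + 242478 + 362935682) = 61786/363178157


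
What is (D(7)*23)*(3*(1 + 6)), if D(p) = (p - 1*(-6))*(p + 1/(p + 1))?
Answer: 357903/8 ≈ 44738.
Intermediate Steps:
D(p) = (6 + p)*(p + 1/(1 + p)) (D(p) = (p + 6)*(p + 1/(1 + p)) = (6 + p)*(p + 1/(1 + p)))
(D(7)*23)*(3*(1 + 6)) = (((6 + 7³ + 7*7 + 7*7²)/(1 + 7))*23)*(3*(1 + 6)) = (((6 + 343 + 49 + 7*49)/8)*23)*(3*7) = (((6 + 343 + 49 + 343)/8)*23)*21 = (((⅛)*741)*23)*21 = ((741/8)*23)*21 = (17043/8)*21 = 357903/8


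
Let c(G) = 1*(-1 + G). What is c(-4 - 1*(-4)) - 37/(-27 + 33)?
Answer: -43/6 ≈ -7.1667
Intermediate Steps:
c(G) = -1 + G
c(-4 - 1*(-4)) - 37/(-27 + 33) = (-1 + (-4 - 1*(-4))) - 37/(-27 + 33) = (-1 + (-4 + 4)) - 37/6 = (-1 + 0) - 37*⅙ = -1 - 37/6 = -43/6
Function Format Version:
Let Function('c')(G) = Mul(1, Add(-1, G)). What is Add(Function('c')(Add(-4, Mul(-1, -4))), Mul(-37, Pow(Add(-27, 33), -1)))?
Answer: Rational(-43, 6) ≈ -7.1667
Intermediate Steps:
Function('c')(G) = Add(-1, G)
Add(Function('c')(Add(-4, Mul(-1, -4))), Mul(-37, Pow(Add(-27, 33), -1))) = Add(Add(-1, Add(-4, Mul(-1, -4))), Mul(-37, Pow(Add(-27, 33), -1))) = Add(Add(-1, Add(-4, 4)), Mul(-37, Pow(6, -1))) = Add(Add(-1, 0), Mul(-37, Rational(1, 6))) = Add(-1, Rational(-37, 6)) = Rational(-43, 6)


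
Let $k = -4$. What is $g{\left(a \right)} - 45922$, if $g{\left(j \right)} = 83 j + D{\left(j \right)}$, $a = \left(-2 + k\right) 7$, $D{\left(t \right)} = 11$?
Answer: $-49397$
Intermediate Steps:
$a = -42$ ($a = \left(-2 - 4\right) 7 = \left(-6\right) 7 = -42$)
$g{\left(j \right)} = 11 + 83 j$ ($g{\left(j \right)} = 83 j + 11 = 11 + 83 j$)
$g{\left(a \right)} - 45922 = \left(11 + 83 \left(-42\right)\right) - 45922 = \left(11 - 3486\right) - 45922 = -3475 - 45922 = -49397$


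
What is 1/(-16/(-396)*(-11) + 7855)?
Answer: 9/70691 ≈ 0.00012731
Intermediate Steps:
1/(-16/(-396)*(-11) + 7855) = 1/(-16*(-1/396)*(-11) + 7855) = 1/((4/99)*(-11) + 7855) = 1/(-4/9 + 7855) = 1/(70691/9) = 9/70691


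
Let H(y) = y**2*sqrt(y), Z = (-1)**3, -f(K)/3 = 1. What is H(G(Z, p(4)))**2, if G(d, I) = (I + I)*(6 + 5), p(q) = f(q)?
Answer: -1252332576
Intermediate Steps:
f(K) = -3 (f(K) = -3*1 = -3)
p(q) = -3
Z = -1
G(d, I) = 22*I (G(d, I) = (2*I)*11 = 22*I)
H(y) = y**(5/2)
H(G(Z, p(4)))**2 = ((22*(-3))**(5/2))**2 = ((-66)**(5/2))**2 = (4356*I*sqrt(66))**2 = -1252332576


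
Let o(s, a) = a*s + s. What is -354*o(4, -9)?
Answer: 11328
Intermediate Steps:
o(s, a) = s + a*s
-354*o(4, -9) = -1416*(1 - 9) = -1416*(-8) = -354*(-32) = 11328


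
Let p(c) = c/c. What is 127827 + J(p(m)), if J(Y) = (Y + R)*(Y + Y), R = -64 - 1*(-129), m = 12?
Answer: 127959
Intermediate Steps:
R = 65 (R = -64 + 129 = 65)
p(c) = 1
J(Y) = 2*Y*(65 + Y) (J(Y) = (Y + 65)*(Y + Y) = (65 + Y)*(2*Y) = 2*Y*(65 + Y))
127827 + J(p(m)) = 127827 + 2*1*(65 + 1) = 127827 + 2*1*66 = 127827 + 132 = 127959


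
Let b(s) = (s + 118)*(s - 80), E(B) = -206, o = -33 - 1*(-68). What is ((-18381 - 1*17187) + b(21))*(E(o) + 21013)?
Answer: -910701583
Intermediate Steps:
o = 35 (o = -33 + 68 = 35)
b(s) = (-80 + s)*(118 + s) (b(s) = (118 + s)*(-80 + s) = (-80 + s)*(118 + s))
((-18381 - 1*17187) + b(21))*(E(o) + 21013) = ((-18381 - 1*17187) + (-9440 + 21² + 38*21))*(-206 + 21013) = ((-18381 - 17187) + (-9440 + 441 + 798))*20807 = (-35568 - 8201)*20807 = -43769*20807 = -910701583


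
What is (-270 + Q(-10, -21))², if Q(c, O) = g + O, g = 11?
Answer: 78400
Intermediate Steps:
Q(c, O) = 11 + O
(-270 + Q(-10, -21))² = (-270 + (11 - 21))² = (-270 - 10)² = (-280)² = 78400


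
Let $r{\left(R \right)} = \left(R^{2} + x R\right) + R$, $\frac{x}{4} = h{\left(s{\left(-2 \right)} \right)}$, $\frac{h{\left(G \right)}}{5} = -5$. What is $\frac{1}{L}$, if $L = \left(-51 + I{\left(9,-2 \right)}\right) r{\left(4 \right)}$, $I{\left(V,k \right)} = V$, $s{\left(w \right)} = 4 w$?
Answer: $\frac{1}{15960} \approx 6.2657 \cdot 10^{-5}$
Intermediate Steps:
$h{\left(G \right)} = -25$ ($h{\left(G \right)} = 5 \left(-5\right) = -25$)
$x = -100$ ($x = 4 \left(-25\right) = -100$)
$r{\left(R \right)} = R^{2} - 99 R$ ($r{\left(R \right)} = \left(R^{2} - 100 R\right) + R = R^{2} - 99 R$)
$L = 15960$ ($L = \left(-51 + 9\right) 4 \left(-99 + 4\right) = - 42 \cdot 4 \left(-95\right) = \left(-42\right) \left(-380\right) = 15960$)
$\frac{1}{L} = \frac{1}{15960}$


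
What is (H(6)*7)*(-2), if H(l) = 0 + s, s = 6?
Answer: -84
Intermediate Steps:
H(l) = 6 (H(l) = 0 + 6 = 6)
(H(6)*7)*(-2) = (6*7)*(-2) = 42*(-2) = -84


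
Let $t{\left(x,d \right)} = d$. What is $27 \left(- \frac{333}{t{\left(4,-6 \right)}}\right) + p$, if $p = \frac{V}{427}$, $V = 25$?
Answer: $\frac{1279769}{854} \approx 1498.6$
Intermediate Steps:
$p = \frac{25}{427} \approx 0.058548$
$27 \left(- \frac{333}{t{\left(4,-6 \right)}}\right) + p = 27 \left(- \frac{333}{-6}\right) + \frac{25}{427} = 27 \left(\left(-333\right) \left(- \frac{1}{6}\right)\right) + \frac{25}{427} = 27 \cdot \frac{111}{2} + \frac{25}{427} = \frac{2997}{2} + \frac{25}{427} = \frac{1279769}{854}$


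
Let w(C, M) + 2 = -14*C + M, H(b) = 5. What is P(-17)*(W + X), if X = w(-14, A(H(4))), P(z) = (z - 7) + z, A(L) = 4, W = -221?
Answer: 943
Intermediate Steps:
P(z) = -7 + 2*z (P(z) = (-7 + z) + z = -7 + 2*z)
w(C, M) = -2 + M - 14*C (w(C, M) = -2 + (-14*C + M) = -2 + (M - 14*C) = -2 + M - 14*C)
X = 198 (X = -2 + 4 - 14*(-14) = -2 + 4 + 196 = 198)
P(-17)*(W + X) = (-7 + 2*(-17))*(-221 + 198) = (-7 - 34)*(-23) = -41*(-23) = 943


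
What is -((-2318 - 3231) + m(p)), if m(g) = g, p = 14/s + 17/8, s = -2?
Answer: 44431/8 ≈ 5553.9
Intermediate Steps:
p = -39/8 (p = 14/(-2) + 17/8 = 14*(-1/2) + 17*(1/8) = -7 + 17/8 = -39/8 ≈ -4.8750)
-((-2318 - 3231) + m(p)) = -((-2318 - 3231) - 39/8) = -(-5549 - 39/8) = -1*(-44431/8) = 44431/8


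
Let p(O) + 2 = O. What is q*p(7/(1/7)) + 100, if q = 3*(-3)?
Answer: -323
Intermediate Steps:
p(O) = -2 + O
q = -9
q*p(7/(1/7)) + 100 = -9*(-2 + 7/(1/7)) + 100 = -9*(-2 + 7*7) + 100 = -9*(-2 + 49) + 100 = -9*47 + 100 = -423 + 100 = -323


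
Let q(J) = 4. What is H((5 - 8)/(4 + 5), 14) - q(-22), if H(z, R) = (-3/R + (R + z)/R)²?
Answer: -1508/441 ≈ -3.4195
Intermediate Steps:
H(z, R) = (-3/R + (R + z)/R)²
H((5 - 8)/(4 + 5), 14) - q(-22) = (-3 + 14 + (5 - 8)/(4 + 5))²/14² - 1*4 = (-3 + 14 - 3/9)²/196 - 4 = (-3 + 14 - 3*⅑)²/196 - 4 = (-3 + 14 - ⅓)²/196 - 4 = (32/3)²/196 - 4 = (1/196)*(1024/9) - 4 = 256/441 - 4 = -1508/441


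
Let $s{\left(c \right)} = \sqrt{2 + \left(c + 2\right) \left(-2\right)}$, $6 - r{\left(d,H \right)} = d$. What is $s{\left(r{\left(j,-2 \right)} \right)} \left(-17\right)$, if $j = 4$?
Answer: $- 17 i \sqrt{6} \approx - 41.641 i$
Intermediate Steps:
$r{\left(d,H \right)} = 6 - d$
$s{\left(c \right)} = \sqrt{-2 - 2 c}$ ($s{\left(c \right)} = \sqrt{2 + \left(2 + c\right) \left(-2\right)} = \sqrt{2 - \left(4 + 2 c\right)} = \sqrt{-2 - 2 c}$)
$s{\left(r{\left(j,-2 \right)} \right)} \left(-17\right) = \sqrt{-2 - 2 \left(6 - 4\right)} \left(-17\right) = \sqrt{-2 - 4} \left(-17\right) = \sqrt{-6} \left(-17\right) = i \sqrt{6} \left(-17\right) = - 17 i \sqrt{6}$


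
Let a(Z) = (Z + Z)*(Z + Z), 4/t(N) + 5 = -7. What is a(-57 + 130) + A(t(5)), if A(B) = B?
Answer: 63947/3 ≈ 21316.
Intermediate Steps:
t(N) = -⅓ (t(N) = 4/(-5 - 7) = 4/(-12) = 4*(-1/12) = -⅓)
a(Z) = 4*Z² (a(Z) = (2*Z)*(2*Z) = 4*Z²)
a(-57 + 130) + A(t(5)) = 4*(-57 + 130)² - ⅓ = 4*73² - ⅓ = 4*5329 - ⅓ = 21316 - ⅓ = 63947/3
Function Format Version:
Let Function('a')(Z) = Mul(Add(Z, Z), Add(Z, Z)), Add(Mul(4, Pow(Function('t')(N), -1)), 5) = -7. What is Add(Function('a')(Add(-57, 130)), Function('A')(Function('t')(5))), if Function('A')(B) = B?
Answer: Rational(63947, 3) ≈ 21316.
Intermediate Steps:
Function('t')(N) = Rational(-1, 3) (Function('t')(N) = Mul(4, Pow(Add(-5, -7), -1)) = Mul(4, Pow(-12, -1)) = Mul(4, Rational(-1, 12)) = Rational(-1, 3))
Function('a')(Z) = Mul(4, Pow(Z, 2)) (Function('a')(Z) = Mul(Mul(2, Z), Mul(2, Z)) = Mul(4, Pow(Z, 2)))
Add(Function('a')(Add(-57, 130)), Function('A')(Function('t')(5))) = Add(Mul(4, Pow(Add(-57, 130), 2)), Rational(-1, 3)) = Add(Mul(4, Pow(73, 2)), Rational(-1, 3)) = Add(Mul(4, 5329), Rational(-1, 3)) = Add(21316, Rational(-1, 3)) = Rational(63947, 3)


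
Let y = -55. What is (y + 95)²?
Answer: 1600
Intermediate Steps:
(y + 95)² = (-55 + 95)² = 40² = 1600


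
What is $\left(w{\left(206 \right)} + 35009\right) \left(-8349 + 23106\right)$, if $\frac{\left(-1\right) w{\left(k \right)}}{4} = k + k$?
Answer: $492308277$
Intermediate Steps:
$w{\left(k \right)} = - 8 k$ ($w{\left(k \right)} = - 4 \left(k + k\right) = - 4 \cdot 2 k = - 8 k$)
$\left(w{\left(206 \right)} + 35009\right) \left(-8349 + 23106\right) = \left(\left(-8\right) 206 + 35009\right) \left(-8349 + 23106\right) = \left(-1648 + 35009\right) 14757 = 33361 \cdot 14757 = 492308277$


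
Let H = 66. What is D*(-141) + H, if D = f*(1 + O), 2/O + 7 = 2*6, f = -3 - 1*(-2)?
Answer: 1317/5 ≈ 263.40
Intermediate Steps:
f = -1 (f = -3 + 2 = -1)
O = ⅖ (O = 2/(-7 + 2*6) = 2/(-7 + 12) = 2/5 = 2*(⅕) = ⅖ ≈ 0.40000)
D = -7/5 (D = -(1 + ⅖) = -1*7/5 = -7/5 ≈ -1.4000)
D*(-141) + H = -7/5*(-141) + 66 = 987/5 + 66 = 1317/5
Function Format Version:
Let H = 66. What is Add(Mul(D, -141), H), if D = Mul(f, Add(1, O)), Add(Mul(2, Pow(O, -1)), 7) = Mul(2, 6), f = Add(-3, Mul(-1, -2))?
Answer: Rational(1317, 5) ≈ 263.40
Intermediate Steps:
f = -1 (f = Add(-3, 2) = -1)
O = Rational(2, 5) (O = Mul(2, Pow(Add(-7, Mul(2, 6)), -1)) = Mul(2, Pow(Add(-7, 12), -1)) = Mul(2, Pow(5, -1)) = Mul(2, Rational(1, 5)) = Rational(2, 5) ≈ 0.40000)
D = Rational(-7, 5) (D = Mul(-1, Add(1, Rational(2, 5))) = Mul(-1, Rational(7, 5)) = Rational(-7, 5) ≈ -1.4000)
Add(Mul(D, -141), H) = Add(Mul(Rational(-7, 5), -141), 66) = Add(Rational(987, 5), 66) = Rational(1317, 5)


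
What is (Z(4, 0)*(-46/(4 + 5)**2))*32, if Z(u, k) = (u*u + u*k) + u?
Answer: -29440/81 ≈ -363.46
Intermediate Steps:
Z(u, k) = u + u**2 + k*u (Z(u, k) = (u**2 + k*u) + u = u + u**2 + k*u)
(Z(4, 0)*(-46/(4 + 5)**2))*32 = ((4*(1 + 0 + 4))*(-46/(4 + 5)**2))*32 = ((4*5)*(-46/(9**2)))*32 = (20*(-46/81))*32 = -920/81*32 = -29440/81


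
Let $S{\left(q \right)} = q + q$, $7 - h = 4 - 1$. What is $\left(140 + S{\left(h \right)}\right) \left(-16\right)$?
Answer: $-2368$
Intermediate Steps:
$h = 4$ ($h = 7 - \left(4 - 1\right) = 7 - 3 = 4$)
$S{\left(q \right)} = 2 q$
$\left(140 + S{\left(h \right)}\right) \left(-16\right) = \left(140 + 2 \cdot 4\right) \left(-16\right) = \left(140 + 8\right) \left(-16\right) = 148 \left(-16\right) = -2368$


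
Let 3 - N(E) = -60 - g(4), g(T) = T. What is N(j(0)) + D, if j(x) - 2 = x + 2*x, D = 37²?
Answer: 1436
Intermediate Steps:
D = 1369
j(x) = 2 + 3*x (j(x) = 2 + (x + 2*x) = 2 + 3*x)
N(E) = 67 (N(E) = 3 - (-60 - 1*4) = 3 - (-60 - 4) = 3 - 1*(-64) = 3 + 64 = 67)
N(j(0)) + D = 67 + 1369 = 1436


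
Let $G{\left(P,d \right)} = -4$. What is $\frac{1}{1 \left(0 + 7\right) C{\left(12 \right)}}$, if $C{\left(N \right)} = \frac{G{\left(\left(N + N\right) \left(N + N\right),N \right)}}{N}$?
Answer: $- \frac{3}{7} \approx -0.42857$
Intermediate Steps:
$C{\left(N \right)} = - \frac{4}{N}$
$\frac{1}{1 \left(0 + 7\right) C{\left(12 \right)}} = \frac{1}{1 \left(0 + 7\right) \left(- \frac{4}{12}\right)} = \frac{1}{1 \cdot 7 \left(\left(-4\right) \frac{1}{12}\right)} = \frac{1}{7 \left(- \frac{1}{3}\right)} = \frac{1}{- \frac{7}{3}} = - \frac{3}{7}$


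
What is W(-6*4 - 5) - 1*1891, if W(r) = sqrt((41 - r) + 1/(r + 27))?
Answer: -1891 + sqrt(278)/2 ≈ -1882.7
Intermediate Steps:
W(r) = sqrt(41 + 1/(27 + r) - r) (W(r) = sqrt((41 - r) + 1/(27 + r)) = sqrt(41 + 1/(27 + r) - r))
W(-6*4 - 5) - 1*1891 = sqrt((1 - (-41 + (-6*4 - 5))*(27 + (-6*4 - 5)))/(27 + (-6*4 - 5))) - 1*1891 = sqrt((1 - (-41 + (-24 - 5))*(27 + (-24 - 5)))/(27 + (-24 - 5))) - 1891 = sqrt((1 - (-41 - 29)*(27 - 29))/(27 - 29)) - 1891 = sqrt((1 - 1*(-70)*(-2))/(-2)) - 1891 = sqrt(-(1 - 140)/2) - 1891 = sqrt(-1/2*(-139)) - 1891 = sqrt(139/2) - 1891 = sqrt(278)/2 - 1891 = -1891 + sqrt(278)/2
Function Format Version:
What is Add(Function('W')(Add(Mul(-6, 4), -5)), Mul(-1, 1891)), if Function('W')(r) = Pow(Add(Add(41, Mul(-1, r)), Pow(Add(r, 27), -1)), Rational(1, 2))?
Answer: Add(-1891, Mul(Rational(1, 2), Pow(278, Rational(1, 2)))) ≈ -1882.7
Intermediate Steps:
Function('W')(r) = Pow(Add(41, Pow(Add(27, r), -1), Mul(-1, r)), Rational(1, 2)) (Function('W')(r) = Pow(Add(Add(41, Mul(-1, r)), Pow(Add(27, r), -1)), Rational(1, 2)) = Pow(Add(41, Pow(Add(27, r), -1), Mul(-1, r)), Rational(1, 2)))
Add(Function('W')(Add(Mul(-6, 4), -5)), Mul(-1, 1891)) = Add(Pow(Mul(Pow(Add(27, Add(Mul(-6, 4), -5)), -1), Add(1, Mul(-1, Add(-41, Add(Mul(-6, 4), -5)), Add(27, Add(Mul(-6, 4), -5))))), Rational(1, 2)), Mul(-1, 1891)) = Add(Pow(Mul(Pow(Add(27, Add(-24, -5)), -1), Add(1, Mul(-1, Add(-41, Add(-24, -5)), Add(27, Add(-24, -5))))), Rational(1, 2)), -1891) = Add(Pow(Mul(Pow(Add(27, -29), -1), Add(1, Mul(-1, Add(-41, -29), Add(27, -29)))), Rational(1, 2)), -1891) = Add(Pow(Mul(Pow(-2, -1), Add(1, Mul(-1, -70, -2))), Rational(1, 2)), -1891) = Add(Pow(Mul(Rational(-1, 2), Add(1, -140)), Rational(1, 2)), -1891) = Add(Pow(Mul(Rational(-1, 2), -139), Rational(1, 2)), -1891) = Add(Pow(Rational(139, 2), Rational(1, 2)), -1891) = Add(Mul(Rational(1, 2), Pow(278, Rational(1, 2))), -1891) = Add(-1891, Mul(Rational(1, 2), Pow(278, Rational(1, 2))))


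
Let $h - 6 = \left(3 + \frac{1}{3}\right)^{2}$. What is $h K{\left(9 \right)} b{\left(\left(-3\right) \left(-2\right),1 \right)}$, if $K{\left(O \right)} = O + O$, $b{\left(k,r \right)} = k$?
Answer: $1848$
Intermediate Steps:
$K{\left(O \right)} = 2 O$
$h = \frac{154}{9}$ ($h = 6 + \left(3 + \frac{1}{3}\right)^{2} = 6 + \left(\frac{10}{3}\right)^{2} = 6 + \frac{100}{9} = \frac{154}{9} \approx 17.111$)
$h K{\left(9 \right)} b{\left(\left(-3\right) \left(-2\right),1 \right)} = \frac{154 \cdot 2 \cdot 9}{9} \left(\left(-3\right) \left(-2\right)\right) = \frac{154}{9} \cdot 18 \cdot 6 = 308 \cdot 6 = 1848$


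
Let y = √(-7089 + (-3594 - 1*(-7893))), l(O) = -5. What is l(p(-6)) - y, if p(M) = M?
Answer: -5 - 3*I*√310 ≈ -5.0 - 52.82*I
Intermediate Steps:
y = 3*I*√310 (y = √(-7089 + (-3594 + 7893)) = √(-7089 + 4299) = √(-2790) = 3*I*√310 ≈ 52.82*I)
l(p(-6)) - y = -5 - 3*I*√310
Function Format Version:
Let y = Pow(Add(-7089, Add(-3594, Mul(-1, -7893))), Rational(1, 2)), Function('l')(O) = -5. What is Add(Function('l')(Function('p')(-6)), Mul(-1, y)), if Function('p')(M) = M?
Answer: Add(-5, Mul(-3, I, Pow(310, Rational(1, 2)))) ≈ Add(-5.0000, Mul(-52.820, I))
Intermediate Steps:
y = Mul(3, I, Pow(310, Rational(1, 2))) (y = Pow(Add(-7089, Add(-3594, 7893)), Rational(1, 2)) = Pow(Add(-7089, 4299), Rational(1, 2)) = Pow(-2790, Rational(1, 2)) = Mul(3, I, Pow(310, Rational(1, 2))) ≈ Mul(52.820, I))
Add(Function('l')(Function('p')(-6)), Mul(-1, y)) = Add(-5, Mul(-1, Mul(3, I, Pow(310, Rational(1, 2))))) = Add(-5, Mul(-3, I, Pow(310, Rational(1, 2))))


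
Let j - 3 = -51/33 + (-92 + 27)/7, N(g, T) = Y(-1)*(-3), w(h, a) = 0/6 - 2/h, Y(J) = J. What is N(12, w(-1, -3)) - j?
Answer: 834/77 ≈ 10.831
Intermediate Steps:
w(h, a) = -2/h (w(h, a) = 0*(⅙) - 2/h = 0 - 2/h = -2/h)
N(g, T) = 3 (N(g, T) = -1*(-3) = 3)
j = -603/77 (j = 3 + (-51/33 + (-92 + 27)/7) = 3 + (-51*1/33 - 65*⅐) = 3 + (-17/11 - 65/7) = 3 - 834/77 = -603/77 ≈ -7.8312)
N(12, w(-1, -3)) - j = 3 - 1*(-603/77) = 3 + 603/77 = 834/77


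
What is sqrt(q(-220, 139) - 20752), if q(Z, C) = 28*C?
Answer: 2*I*sqrt(4215) ≈ 129.85*I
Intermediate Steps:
sqrt(q(-220, 139) - 20752) = sqrt(28*139 - 20752) = sqrt(3892 - 20752) = sqrt(-16860) = 2*I*sqrt(4215)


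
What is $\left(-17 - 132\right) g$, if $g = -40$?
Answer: $5960$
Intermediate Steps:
$\left(-17 - 132\right) g = \left(-17 - 132\right) \left(-40\right) = \left(-149\right) \left(-40\right) = 5960$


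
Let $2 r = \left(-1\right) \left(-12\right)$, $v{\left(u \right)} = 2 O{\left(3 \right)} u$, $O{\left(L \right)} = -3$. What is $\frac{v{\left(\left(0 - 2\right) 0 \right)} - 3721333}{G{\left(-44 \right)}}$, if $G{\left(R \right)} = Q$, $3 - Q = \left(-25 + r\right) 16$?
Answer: $- \frac{3721333}{307} \approx -12122.0$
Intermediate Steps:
$v{\left(u \right)} = - 6 u$ ($v{\left(u \right)} = 2 \left(-3\right) u = - 6 u$)
$r = 6$ ($r = \frac{\left(-1\right) \left(-12\right)}{2} = \frac{1}{2} \cdot 12 = 6$)
$Q = 307$ ($Q = 3 - \left(-25 + 6\right) 16 = 3 - \left(-19\right) 16 = 3 - -304 = 3 + 304 = 307$)
$G{\left(R \right)} = 307$
$\frac{v{\left(\left(0 - 2\right) 0 \right)} - 3721333}{G{\left(-44 \right)}} = \frac{- 6 \left(0 - 2\right) 0 - 3721333}{307} = \left(- 6 \left(\left(-2\right) 0\right) - 3721333\right) \frac{1}{307} = \left(\left(-6\right) 0 - 3721333\right) \frac{1}{307} = \left(0 - 3721333\right) \frac{1}{307} = \left(-3721333\right) \frac{1}{307} = - \frac{3721333}{307}$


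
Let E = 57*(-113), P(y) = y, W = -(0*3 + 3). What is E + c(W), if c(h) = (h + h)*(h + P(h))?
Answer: -6405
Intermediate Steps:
W = -3 (W = -(0 + 3) = -1*3 = -3)
E = -6441
c(h) = 4*h**2 (c(h) = (h + h)*(h + h) = (2*h)*(2*h) = 4*h**2)
E + c(W) = -6441 + 4*(-3)**2 = -6441 + 4*9 = -6441 + 36 = -6405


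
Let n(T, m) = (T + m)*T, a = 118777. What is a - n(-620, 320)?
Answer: -67223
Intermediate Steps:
n(T, m) = T*(T + m)
a - n(-620, 320) = 118777 - (-620)*(-620 + 320) = 118777 - (-620)*(-300) = 118777 - 1*186000 = 118777 - 186000 = -67223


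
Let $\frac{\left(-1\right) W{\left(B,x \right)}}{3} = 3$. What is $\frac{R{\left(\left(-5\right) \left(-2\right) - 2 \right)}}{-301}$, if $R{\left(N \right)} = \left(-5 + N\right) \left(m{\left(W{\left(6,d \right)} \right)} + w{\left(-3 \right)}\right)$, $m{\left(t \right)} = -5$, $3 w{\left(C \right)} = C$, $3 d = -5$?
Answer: $\frac{18}{301} \approx 0.059801$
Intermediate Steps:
$d = - \frac{5}{3}$ ($d = \frac{1}{3} \left(-5\right) = - \frac{5}{3} \approx -1.6667$)
$w{\left(C \right)} = \frac{C}{3}$
$W{\left(B,x \right)} = -9$ ($W{\left(B,x \right)} = \left(-3\right) 3 = -9$)
$R{\left(N \right)} = 30 - 6 N$ ($R{\left(N \right)} = \left(-5 + N\right) \left(-5 + \frac{1}{3} \left(-3\right)\right) = \left(-5 + N\right) \left(-5 - 1\right) = \left(-5 + N\right) \left(-6\right) = 30 - 6 N$)
$\frac{R{\left(\left(-5\right) \left(-2\right) - 2 \right)}}{-301} = \frac{30 - 6 \left(\left(-5\right) \left(-2\right) - 2\right)}{-301} = \left(30 - 6 \left(10 - 2\right)\right) \left(- \frac{1}{301}\right) = \left(30 - 48\right) \left(- \frac{1}{301}\right) = \left(-18\right) \left(- \frac{1}{301}\right) = \frac{18}{301}$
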